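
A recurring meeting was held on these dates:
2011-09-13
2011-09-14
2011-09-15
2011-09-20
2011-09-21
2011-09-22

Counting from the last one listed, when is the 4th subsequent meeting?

2011-10-04

Every event lands on a Tuesday or Wednesday or Thursday (gaps cycle 1, 1, 5, 1, 1).
So the schedule is: every Tuesday, Wednesday and Thursday.
Next Tuesday: 2011-09-27.
Next Wednesday: 2011-09-28.
Next Thursday: 2011-09-29.
The following Tuesday is 2011-10-04.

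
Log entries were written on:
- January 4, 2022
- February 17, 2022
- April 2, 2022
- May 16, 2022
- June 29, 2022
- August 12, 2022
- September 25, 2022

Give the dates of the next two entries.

Every event comes 44 days after the last (44, 44, 44, 44, 44, 44).
September 25, 2022 + 44 days = November 8, 2022.
November 8, 2022 + 44 days = December 22, 2022.

November 8, 2022; December 22, 2022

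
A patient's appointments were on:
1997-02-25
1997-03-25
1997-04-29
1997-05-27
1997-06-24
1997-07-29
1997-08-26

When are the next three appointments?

1997-09-30, 1997-10-28, 1997-11-25

All Tuesdays; the gaps (28, 35, 28, 28, 35, 28) vary with month length.
This is the last Tuesday of each month.
Last Tuesday of September 1997: 1997-09-30.
October 1997 ends with Tuesday 1997-10-28.
November 1997 ends with Tuesday 1997-11-25.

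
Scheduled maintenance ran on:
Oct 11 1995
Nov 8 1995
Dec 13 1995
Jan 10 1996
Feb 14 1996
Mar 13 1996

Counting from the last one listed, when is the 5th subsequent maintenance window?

These are Wednesdays at 28- or 35-day spacing (28, 35, 28, 35, 28).
The pattern: 2nd Wednesday of the month.
April 1996 — 2nd Wednesday is Apr 10 1996.
2nd Wednesday of May 1996: May 8 1996.
2nd Wednesday of June 1996: Jun 12 1996.
2nd Wednesday of July 1996: Jul 10 1996.
2nd Wednesday of August 1996: Aug 14 1996.

Aug 14 1996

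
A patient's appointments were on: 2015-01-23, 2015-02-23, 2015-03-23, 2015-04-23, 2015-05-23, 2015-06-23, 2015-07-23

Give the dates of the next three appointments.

2015-08-23, 2015-09-23, 2015-10-23

Each date is the 23rd; the gaps (31, 28, 31, 30, 31, 30) track the month lengths.
The rule is the 23rd of each month.
Next: August 2015 → 2015-08-23.
Next: September 2015 → 2015-09-23.
Next: October 2015 → 2015-10-23.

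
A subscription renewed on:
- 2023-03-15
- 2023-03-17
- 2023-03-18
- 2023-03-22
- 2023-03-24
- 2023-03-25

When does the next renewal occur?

Every event lands on a Wednesday or Friday or Saturday (gaps cycle 2, 1, 4, 2, 1).
So the schedule is: every Wednesday, Friday and Saturday.
The following Wednesday is 2023-03-29.

2023-03-29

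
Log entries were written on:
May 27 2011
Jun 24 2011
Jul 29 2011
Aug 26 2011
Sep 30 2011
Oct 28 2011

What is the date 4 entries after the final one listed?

These are Fridays with 28, 35, 28, 35, 28-day gaps.
Each is the final Friday of its month — Jul 29 2011 is past the 28th, so '4th Friday' doesn't fit.
November 2011 ends with Friday Nov 25 2011.
December 2011 ends with Friday Dec 30 2011.
January 2012 ends with Friday Jan 27 2012.
Last Friday of February 2012: Feb 24 2012.

Feb 24 2012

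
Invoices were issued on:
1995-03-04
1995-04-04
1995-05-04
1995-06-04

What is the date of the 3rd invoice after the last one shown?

1995-09-04

The day-of-month is always 4 (31, 30, 31 days between events).
So this recurs on the 4th of each month.
July 1995: 1995-07-04.
August 1995: 1995-08-04.
September 1995: 1995-09-04.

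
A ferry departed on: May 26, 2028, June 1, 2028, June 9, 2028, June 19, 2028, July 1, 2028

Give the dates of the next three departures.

July 15, 2028; July 31, 2028; August 18, 2028

Intervals are 6, 8, 10, 12 days — an arithmetic progression with common difference 2.
Next gap: 14 days. July 1, 2028 + 14 days = July 15, 2028.
Next gap: 16 days. July 15, 2028 + 16 days = July 31, 2028.
Next gap: 18 days. July 31, 2028 + 18 days = August 18, 2028.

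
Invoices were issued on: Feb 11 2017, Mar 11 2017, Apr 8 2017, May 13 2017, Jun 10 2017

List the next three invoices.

Gaps: 28, 28, 35, 28 days — a mix of 28 and 35. Every date is a Saturday.
Each is the 2nd Saturday of its month.
2nd Saturday of July 2017: Jul 8 2017.
August 2017 — 2nd Saturday is Aug 12 2017.
2nd Saturday of September 2017: Sep 9 2017.

Jul 8 2017, Aug 12 2017, Sep 9 2017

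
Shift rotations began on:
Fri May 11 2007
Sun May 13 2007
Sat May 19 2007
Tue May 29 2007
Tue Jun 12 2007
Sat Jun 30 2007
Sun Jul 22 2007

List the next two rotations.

Fri Aug 17 2007, Sun Sep 16 2007

Gaps: 2, 6, 10, 14, 18, 22 days — each gap is 4 larger than the previous one.
Next gap: 26 days. Sun Jul 22 2007 + 26 days = Fri Aug 17 2007.
Next gap: 30 days. Fri Aug 17 2007 + 30 days = Sun Sep 16 2007.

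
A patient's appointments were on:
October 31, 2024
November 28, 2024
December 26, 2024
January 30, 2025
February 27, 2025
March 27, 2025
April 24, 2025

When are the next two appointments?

May 29, 2025; June 26, 2025

Every date is a Thursday; gaps 28, 28, 35, 28, 28, 28 days.
Each is the last Thursday of its month (at least one falls on the 29th or later, ruling out '4th Thursday').
Last Thursday of May 2025: May 29, 2025.
June 2025 ends with Thursday June 26, 2025.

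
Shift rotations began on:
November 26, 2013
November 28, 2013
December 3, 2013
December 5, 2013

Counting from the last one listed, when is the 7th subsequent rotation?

The gap pattern 2, 5, 2 repeats every 2 events.
These are the Tuesdays and Thursdays of each week.
Next Tuesday: December 10, 2013.
Next Thursday: December 12, 2013.
The following Tuesday is December 17, 2013.
Next Thursday: December 19, 2013.
Next Tuesday: December 24, 2013.
Next Thursday: December 26, 2013.
Next Tuesday: December 31, 2013.

December 31, 2013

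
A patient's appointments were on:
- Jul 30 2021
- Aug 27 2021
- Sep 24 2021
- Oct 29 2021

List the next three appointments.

Nov 26 2021, Dec 31 2021, Jan 28 2022

Every date is a Friday; gaps 28, 28, 35 days.
Each is the last Friday of its month (at least one falls on the 29th or later, ruling out '4th Friday').
Last Friday of November 2021: Nov 26 2021.
December 2021 ends with Friday Dec 31 2021.
January 2022 ends with Friday Jan 28 2022.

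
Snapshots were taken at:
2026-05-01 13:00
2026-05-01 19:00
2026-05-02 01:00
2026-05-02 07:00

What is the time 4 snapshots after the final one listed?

2026-05-03 07:00

Spacing: 6, 6, 6 h — constant 6 h.
2026-05-02 07:00 + 6 h = 2026-05-02 13:00.
2026-05-02 13:00 + 6 h = 2026-05-02 19:00.
2026-05-02 19:00 + 6 h = 2026-05-03 01:00.
2026-05-03 01:00 + 6 h = 2026-05-03 07:00.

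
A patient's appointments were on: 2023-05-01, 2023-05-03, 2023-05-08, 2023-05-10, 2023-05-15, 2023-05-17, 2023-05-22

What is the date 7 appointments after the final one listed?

2023-06-14

Every event lands on a Monday or Wednesday (gaps cycle 2, 5, 2, 5, 2, 5).
So the schedule is: every Monday and Wednesday.
The following Wednesday is 2023-05-24.
The following Monday is 2023-05-29.
Next Wednesday: 2023-05-31.
The following Monday is 2023-06-05.
The following Wednesday is 2023-06-07.
Next Monday: 2023-06-12.
The following Wednesday is 2023-06-14.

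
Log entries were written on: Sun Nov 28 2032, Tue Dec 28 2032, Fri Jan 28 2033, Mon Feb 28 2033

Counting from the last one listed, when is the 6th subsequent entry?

Each date is the 28th; the gaps (30, 31, 31) track the month lengths.
The rule is the 28th of each month.
Next: March 2033 → Mon Mar 28 2033.
Next: April 2033 → Thu Apr 28 2033.
May 2033: Sat May 28 2033.
Next: June 2033 → Tue Jun 28 2033.
Next: July 2033 → Thu Jul 28 2033.
Next: August 2033 → Sun Aug 28 2033.

Sun Aug 28 2033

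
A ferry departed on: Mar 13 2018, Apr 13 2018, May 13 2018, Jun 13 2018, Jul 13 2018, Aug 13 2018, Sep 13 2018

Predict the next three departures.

Oct 13 2018, Nov 13 2018, Dec 13 2018

The day-of-month is always 13 (31, 30, 31, 30, 31, 31 days between events).
So this recurs on the 13th of each month.
October 2018: Oct 13 2018.
November 2018: Nov 13 2018.
December 2018: Dec 13 2018.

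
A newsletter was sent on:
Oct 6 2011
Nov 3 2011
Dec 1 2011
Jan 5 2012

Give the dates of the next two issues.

All dates are Thursdays, 28, 28, 35 days apart.
Specifically, the 1st Thursday of each month.
February 2012 — 1st Thursday is Feb 2 2012.
March 2012 — 1st Thursday is Mar 1 2012.

Feb 2 2012, Mar 1 2012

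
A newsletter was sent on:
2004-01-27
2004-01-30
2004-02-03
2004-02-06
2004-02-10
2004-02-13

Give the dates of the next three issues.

2004-02-17, 2004-02-20, 2004-02-24

Every event lands on a Tuesday or Friday (gaps cycle 3, 4, 3, 4, 3).
So the schedule is: every Tuesday and Friday.
The following Tuesday is 2004-02-17.
The following Friday is 2004-02-20.
Next Tuesday: 2004-02-24.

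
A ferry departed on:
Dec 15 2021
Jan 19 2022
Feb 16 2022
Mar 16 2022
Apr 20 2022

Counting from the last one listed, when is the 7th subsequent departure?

Nov 16 2022

Gaps: 35, 28, 28, 35 days — a mix of 28 and 35. Every date is a Wednesday.
Each is the 3rd Wednesday of its month.
May 2022 — 3rd Wednesday is May 18 2022.
3rd Wednesday of June 2022: Jun 15 2022.
July 2022 — 3rd Wednesday is Jul 20 2022.
August 2022 — 3rd Wednesday is Aug 17 2022.
September 2022 — 3rd Wednesday is Sep 21 2022.
October 2022 — 3rd Wednesday is Oct 19 2022.
3rd Wednesday of November 2022: Nov 16 2022.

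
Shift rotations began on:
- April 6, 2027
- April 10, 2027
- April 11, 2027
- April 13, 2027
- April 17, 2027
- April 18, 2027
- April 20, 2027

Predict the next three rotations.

April 24, 2027; April 25, 2027; April 27, 2027

The gap pattern 4, 1, 2, 4, 1, 2 repeats every 3 events.
These are the Tuesdays, Saturdays and Sundays of each week.
The following Saturday is April 24, 2027.
The following Sunday is April 25, 2027.
The following Tuesday is April 27, 2027.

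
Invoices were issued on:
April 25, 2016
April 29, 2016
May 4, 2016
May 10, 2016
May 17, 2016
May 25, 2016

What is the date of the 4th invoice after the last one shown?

July 6, 2016

The spacing grows by 1 each time: 4, 5, 6, 7, 8 days.
Next gap: 9 days. May 25, 2016 + 9 days = June 3, 2016.
Next gap: 10 days. June 3, 2016 + 10 days = June 13, 2016.
Next gap: 11 days. June 13, 2016 + 11 days = June 24, 2016.
Next gap: 12 days. June 24, 2016 + 12 days = July 6, 2016.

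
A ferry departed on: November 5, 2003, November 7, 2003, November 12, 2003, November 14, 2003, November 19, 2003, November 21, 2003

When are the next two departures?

Gaps: 2, 5, 2, 5, 2 days — not constant, but cyclic with period 2.
The events fall on every Wednesday and Friday.
Next Wednesday: November 26, 2003.
Next Friday: November 28, 2003.

November 26, 2003; November 28, 2003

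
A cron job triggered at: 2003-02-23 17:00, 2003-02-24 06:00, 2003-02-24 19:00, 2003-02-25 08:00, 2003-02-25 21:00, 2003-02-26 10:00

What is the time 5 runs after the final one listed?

The interval is a steady 13 hours (13, 13, 13, 13, 13).
2003-02-26 10:00 + 13 h = 2003-02-26 23:00.
2003-02-26 23:00 + 13 h = 2003-02-27 12:00.
2003-02-27 12:00 + 13 h = 2003-02-28 01:00.
2003-02-28 01:00 + 13 h = 2003-02-28 14:00.
2003-02-28 14:00 + 13 h = 2003-03-01 03:00.

2003-03-01 03:00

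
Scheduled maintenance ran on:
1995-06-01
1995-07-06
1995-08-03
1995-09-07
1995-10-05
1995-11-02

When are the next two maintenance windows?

1995-12-07, 1996-01-04

These are Thursdays at 28- or 35-day spacing (35, 28, 35, 28, 28).
The pattern: 1st Thursday of the month.
1st Thursday of December 1995: 1995-12-07.
1st Thursday of January 1996: 1996-01-04.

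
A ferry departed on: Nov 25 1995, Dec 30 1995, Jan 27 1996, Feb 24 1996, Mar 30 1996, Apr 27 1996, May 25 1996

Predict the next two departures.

All Saturdays; the gaps (35, 28, 28, 35, 28, 28) vary with month length.
This is the last Saturday of each month.
June 1996 ends with Saturday Jun 29 1996.
July 1996 ends with Saturday Jul 27 1996.

Jun 29 1996, Jul 27 1996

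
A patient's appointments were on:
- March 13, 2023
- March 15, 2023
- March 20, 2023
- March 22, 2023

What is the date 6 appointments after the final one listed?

Every event lands on a Monday or Wednesday (gaps cycle 2, 5, 2).
So the schedule is: every Monday and Wednesday.
Next Monday: March 27, 2023.
Next Wednesday: March 29, 2023.
Next Monday: April 3, 2023.
Next Wednesday: April 5, 2023.
The following Monday is April 10, 2023.
The following Wednesday is April 12, 2023.

April 12, 2023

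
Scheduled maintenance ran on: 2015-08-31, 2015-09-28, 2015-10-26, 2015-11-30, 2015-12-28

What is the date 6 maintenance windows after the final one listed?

All Mondays; the gaps (28, 28, 35, 28) vary with month length.
This is the last Monday of each month.
January 2016 ends with Monday 2016-01-25.
February 2016 ends with Monday 2016-02-29.
March 2016 ends with Monday 2016-03-28.
April 2016 ends with Monday 2016-04-25.
Last Monday of May 2016: 2016-05-30.
June 2016 ends with Monday 2016-06-27.

2016-06-27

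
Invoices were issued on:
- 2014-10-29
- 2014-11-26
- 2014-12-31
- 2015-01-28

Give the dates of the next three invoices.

Every date is a Wednesday; gaps 28, 35, 28 days.
Each is the last Wednesday of its month (at least one falls on the 29th or later, ruling out '4th Wednesday').
Last Wednesday of February 2015: 2015-02-25.
March 2015 ends with Wednesday 2015-03-25.
April 2015 ends with Wednesday 2015-04-29.

2015-02-25, 2015-03-25, 2015-04-29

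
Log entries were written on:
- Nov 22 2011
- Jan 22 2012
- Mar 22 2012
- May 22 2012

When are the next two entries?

The day-of-month is always 22 (61, 60, 61 days between events).
So this recurs on the 22nd of every 2 months.
July 2012: Jul 22 2012.
September 2012: Sep 22 2012.

Jul 22 2012, Sep 22 2012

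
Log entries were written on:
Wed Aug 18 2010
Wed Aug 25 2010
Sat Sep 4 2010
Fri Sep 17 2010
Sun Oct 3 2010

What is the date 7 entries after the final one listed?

Sun Apr 17 2011

Intervals are 7, 10, 13, 16 days — an arithmetic progression with common difference 3.
Next gap: 19 days. Sun Oct 3 2010 + 19 days = Fri Oct 22 2010.
Next gap: 22 days. Fri Oct 22 2010 + 22 days = Sat Nov 13 2010.
Next gap: 25 days. Sat Nov 13 2010 + 25 days = Wed Dec 8 2010.
Next gap: 28 days. Wed Dec 8 2010 + 28 days = Wed Jan 5 2011.
Next gap: 31 days. Wed Jan 5 2011 + 31 days = Sat Feb 5 2011.
Next gap: 34 days. Sat Feb 5 2011 + 34 days = Fri Mar 11 2011.
Next gap: 37 days. Fri Mar 11 2011 + 37 days = Sun Apr 17 2011.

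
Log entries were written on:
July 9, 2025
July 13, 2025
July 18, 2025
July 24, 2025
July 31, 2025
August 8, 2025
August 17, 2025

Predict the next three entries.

August 27, 2025; September 7, 2025; September 19, 2025

Gaps: 4, 5, 6, 7, 8, 9 days — each gap is 1 larger than the previous one.
Next gap: 10 days. August 17, 2025 + 10 days = August 27, 2025.
Next gap: 11 days. August 27, 2025 + 11 days = September 7, 2025.
Next gap: 12 days. September 7, 2025 + 12 days = September 19, 2025.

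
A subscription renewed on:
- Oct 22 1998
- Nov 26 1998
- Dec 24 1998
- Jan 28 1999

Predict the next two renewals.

All dates are Thursdays, 35, 28, 35 days apart.
Specifically, the 4th Thursday of each month.
4th Thursday of February 1999: Feb 25 1999.
4th Thursday of March 1999: Mar 25 1999.

Feb 25 1999, Mar 25 1999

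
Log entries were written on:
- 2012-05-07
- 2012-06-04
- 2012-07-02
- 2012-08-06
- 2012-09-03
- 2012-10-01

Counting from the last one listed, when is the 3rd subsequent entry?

2013-01-07

Gaps: 28, 28, 35, 28, 28 days — a mix of 28 and 35. Every date is a Monday.
Each is the 1st Monday of its month.
November 2012 — 1st Monday is 2012-11-05.
December 2012 — 1st Monday is 2012-12-03.
1st Monday of January 2013: 2013-01-07.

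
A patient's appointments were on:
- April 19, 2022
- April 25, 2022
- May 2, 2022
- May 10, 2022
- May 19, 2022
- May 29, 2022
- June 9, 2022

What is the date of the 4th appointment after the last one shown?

Gaps: 6, 7, 8, 9, 10, 11 days — each gap is 1 larger than the previous one.
Next gap: 12 days. June 9, 2022 + 12 days = June 21, 2022.
Next gap: 13 days. June 21, 2022 + 13 days = July 4, 2022.
Next gap: 14 days. July 4, 2022 + 14 days = July 18, 2022.
Next gap: 15 days. July 18, 2022 + 15 days = August 2, 2022.

August 2, 2022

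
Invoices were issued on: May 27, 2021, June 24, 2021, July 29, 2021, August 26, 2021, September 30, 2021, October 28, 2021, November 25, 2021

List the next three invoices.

Every date is a Thursday; gaps 28, 35, 28, 35, 28, 28 days.
Each is the last Thursday of its month (at least one falls on the 29th or later, ruling out '4th Thursday').
Last Thursday of December 2021: December 30, 2021.
January 2022 ends with Thursday January 27, 2022.
Last Thursday of February 2022: February 24, 2022.

December 30, 2021; January 27, 2022; February 24, 2022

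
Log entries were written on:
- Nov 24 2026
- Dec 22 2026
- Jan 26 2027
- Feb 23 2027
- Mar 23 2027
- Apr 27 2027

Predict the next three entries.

May 25 2027, Jun 22 2027, Jul 27 2027

Gaps: 28, 35, 28, 28, 35 days — a mix of 28 and 35. Every date is a Tuesday.
Each is the 4th Tuesday of its month.
May 2027 — 4th Tuesday is May 25 2027.
June 2027 — 4th Tuesday is Jun 22 2027.
July 2027 — 4th Tuesday is Jul 27 2027.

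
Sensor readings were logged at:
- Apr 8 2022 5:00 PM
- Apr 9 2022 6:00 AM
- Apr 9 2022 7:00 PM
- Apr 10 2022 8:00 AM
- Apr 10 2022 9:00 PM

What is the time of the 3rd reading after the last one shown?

Apr 12 2022 12:00 PM

Spacing: 13, 13, 13, 13 h — constant 13 h.
Apr 10 2022 9:00 PM + 13 h = Apr 11 2022 10:00 AM.
Apr 11 2022 10:00 AM + 13 h = Apr 11 2022 11:00 PM.
Apr 11 2022 11:00 PM + 13 h = Apr 12 2022 12:00 PM.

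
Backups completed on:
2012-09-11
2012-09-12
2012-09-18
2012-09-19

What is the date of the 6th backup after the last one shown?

2012-10-10

Gaps: 1, 6, 1 days — not constant, but cyclic with period 2.
The events fall on every Tuesday and Wednesday.
The following Tuesday is 2012-09-25.
Next Wednesday: 2012-09-26.
Next Tuesday: 2012-10-02.
The following Wednesday is 2012-10-03.
Next Tuesday: 2012-10-09.
The following Wednesday is 2012-10-10.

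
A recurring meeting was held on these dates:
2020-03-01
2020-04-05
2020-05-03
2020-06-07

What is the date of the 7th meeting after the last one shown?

Gaps: 35, 28, 35 days — a mix of 28 and 35. Every date is a Sunday.
Each is the 1st Sunday of its month.
1st Sunday of July 2020: 2020-07-05.
August 2020 — 1st Sunday is 2020-08-02.
September 2020 — 1st Sunday is 2020-09-06.
October 2020 — 1st Sunday is 2020-10-04.
1st Sunday of November 2020: 2020-11-01.
December 2020 — 1st Sunday is 2020-12-06.
January 2021 — 1st Sunday is 2021-01-03.

2021-01-03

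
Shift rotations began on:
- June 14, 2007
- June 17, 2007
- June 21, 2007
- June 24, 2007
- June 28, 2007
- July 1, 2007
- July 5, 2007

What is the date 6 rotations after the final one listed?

July 26, 2007

Every event lands on a Thursday or Sunday (gaps cycle 3, 4, 3, 4, 3, 4).
So the schedule is: every Thursday and Sunday.
Next Sunday: July 8, 2007.
Next Thursday: July 12, 2007.
The following Sunday is July 15, 2007.
The following Thursday is July 19, 2007.
The following Sunday is July 22, 2007.
The following Thursday is July 26, 2007.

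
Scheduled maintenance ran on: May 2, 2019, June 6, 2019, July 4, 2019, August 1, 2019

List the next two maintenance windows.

September 5, 2019; October 3, 2019

These are Thursdays at 28- or 35-day spacing (35, 28, 28).
The pattern: 1st Thursday of the month.
1st Thursday of September 2019: September 5, 2019.
1st Thursday of October 2019: October 3, 2019.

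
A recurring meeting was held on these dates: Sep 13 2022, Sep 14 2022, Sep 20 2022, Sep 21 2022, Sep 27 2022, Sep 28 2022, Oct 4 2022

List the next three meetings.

Oct 5 2022, Oct 11 2022, Oct 12 2022

The gap pattern 1, 6, 1, 6, 1, 6 repeats every 2 events.
These are the Tuesdays and Wednesdays of each week.
Next Wednesday: Oct 5 2022.
Next Tuesday: Oct 11 2022.
The following Wednesday is Oct 12 2022.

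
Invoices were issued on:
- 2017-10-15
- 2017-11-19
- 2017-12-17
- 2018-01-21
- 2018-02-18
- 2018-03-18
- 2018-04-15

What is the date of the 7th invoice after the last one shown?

All dates are Sundays, 35, 28, 35, 28, 28, 28 days apart.
Specifically, the 3rd Sunday of each month.
3rd Sunday of May 2018: 2018-05-20.
3rd Sunday of June 2018: 2018-06-17.
July 2018 — 3rd Sunday is 2018-07-15.
3rd Sunday of August 2018: 2018-08-19.
September 2018 — 3rd Sunday is 2018-09-16.
3rd Sunday of October 2018: 2018-10-21.
3rd Sunday of November 2018: 2018-11-18.

2018-11-18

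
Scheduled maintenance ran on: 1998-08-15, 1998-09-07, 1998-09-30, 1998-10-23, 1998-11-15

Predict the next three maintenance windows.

1998-12-08, 1998-12-31, 1999-01-23

Gaps between consecutive events: 23, 23, 23, 23 days — a constant 23-day interval.
1998-11-15 + 23 days = 1998-12-08.
1998-12-08 + 23 days = 1998-12-31.
1998-12-31 + 23 days = 1999-01-23.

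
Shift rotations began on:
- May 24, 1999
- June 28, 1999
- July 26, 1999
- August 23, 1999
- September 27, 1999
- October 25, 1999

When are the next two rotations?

All dates are Mondays, 35, 28, 28, 35, 28 days apart.
Specifically, the 4th Monday of each month.
November 1999 — 4th Monday is November 22, 1999.
December 1999 — 4th Monday is December 27, 1999.

November 22, 1999; December 27, 1999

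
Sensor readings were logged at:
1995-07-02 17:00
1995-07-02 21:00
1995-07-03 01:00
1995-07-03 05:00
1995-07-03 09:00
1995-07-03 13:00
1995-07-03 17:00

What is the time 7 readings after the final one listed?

The interval is a steady 4 hours (4, 4, 4, 4, 4, 4).
1995-07-03 17:00 + 4 h = 1995-07-03 21:00.
1995-07-03 21:00 + 4 h = 1995-07-04 01:00.
1995-07-04 01:00 + 4 h = 1995-07-04 05:00.
1995-07-04 05:00 + 4 h = 1995-07-04 09:00.
1995-07-04 09:00 + 4 h = 1995-07-04 13:00.
1995-07-04 13:00 + 4 h = 1995-07-04 17:00.
1995-07-04 17:00 + 4 h = 1995-07-04 21:00.

1995-07-04 21:00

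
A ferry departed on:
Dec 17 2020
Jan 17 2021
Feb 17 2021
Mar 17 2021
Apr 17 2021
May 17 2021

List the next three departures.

Jun 17 2021, Jul 17 2021, Aug 17 2021

Gaps: 31, 31, 28, 31, 30 days — not constant. Every event is on the 17th of the month.
Pattern: the 17th of each month.
June 2021: Jun 17 2021.
Next: July 2021 → Jul 17 2021.
August 2021: Aug 17 2021.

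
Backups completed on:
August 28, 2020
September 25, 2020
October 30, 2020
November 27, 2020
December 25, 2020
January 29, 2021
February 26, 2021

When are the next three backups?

Every date is a Friday; gaps 28, 35, 28, 28, 35, 28 days.
Each is the last Friday of its month (at least one falls on the 29th or later, ruling out '4th Friday').
March 2021 ends with Friday March 26, 2021.
April 2021 ends with Friday April 30, 2021.
May 2021 ends with Friday May 28, 2021.

March 26, 2021; April 30, 2021; May 28, 2021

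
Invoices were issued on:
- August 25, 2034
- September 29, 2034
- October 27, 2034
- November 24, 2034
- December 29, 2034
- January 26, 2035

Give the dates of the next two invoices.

February 23, 2035; March 30, 2035

Every date is a Friday; gaps 35, 28, 28, 35, 28 days.
Each is the last Friday of its month (at least one falls on the 29th or later, ruling out '4th Friday').
February 2035 ends with Friday February 23, 2035.
March 2035 ends with Friday March 30, 2035.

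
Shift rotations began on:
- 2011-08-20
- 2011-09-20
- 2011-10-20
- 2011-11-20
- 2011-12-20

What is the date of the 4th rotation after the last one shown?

The day-of-month is always 20 (31, 30, 31, 30 days between events).
So this recurs on the 20th of each month.
Next: January 2012 → 2012-01-20.
Next: February 2012 → 2012-02-20.
Next: March 2012 → 2012-03-20.
Next: April 2012 → 2012-04-20.

2012-04-20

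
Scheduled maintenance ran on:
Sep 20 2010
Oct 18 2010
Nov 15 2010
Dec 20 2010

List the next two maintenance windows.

Jan 17 2011, Feb 21 2011

All dates are Mondays, 28, 28, 35 days apart.
Specifically, the 3rd Monday of each month.
January 2011 — 3rd Monday is Jan 17 2011.
3rd Monday of February 2011: Feb 21 2011.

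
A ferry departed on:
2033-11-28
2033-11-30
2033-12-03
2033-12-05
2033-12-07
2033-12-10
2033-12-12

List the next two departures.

Gaps: 2, 3, 2, 2, 3, 2 days — not constant, but cyclic with period 3.
The events fall on every Monday, Wednesday and Saturday.
The following Wednesday is 2033-12-14.
The following Saturday is 2033-12-17.

2033-12-14, 2033-12-17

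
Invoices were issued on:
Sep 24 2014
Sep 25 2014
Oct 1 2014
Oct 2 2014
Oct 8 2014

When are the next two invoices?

Oct 9 2014, Oct 15 2014

Gaps: 1, 6, 1, 6 days — not constant, but cyclic with period 2.
The events fall on every Wednesday and Thursday.
Next Thursday: Oct 9 2014.
Next Wednesday: Oct 15 2014.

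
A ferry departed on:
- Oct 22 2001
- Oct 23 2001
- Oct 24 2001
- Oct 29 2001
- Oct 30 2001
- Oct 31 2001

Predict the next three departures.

Nov 5 2001, Nov 6 2001, Nov 7 2001

Every event lands on a Monday or Tuesday or Wednesday (gaps cycle 1, 1, 5, 1, 1).
So the schedule is: every Monday, Tuesday and Wednesday.
The following Monday is Nov 5 2001.
Next Tuesday: Nov 6 2001.
Next Wednesday: Nov 7 2001.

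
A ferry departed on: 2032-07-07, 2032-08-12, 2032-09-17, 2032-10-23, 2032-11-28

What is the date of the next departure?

2033-01-03

Gaps between consecutive events: 36, 36, 36, 36 days — a constant 36-day interval.
2032-11-28 + 36 days = 2033-01-03.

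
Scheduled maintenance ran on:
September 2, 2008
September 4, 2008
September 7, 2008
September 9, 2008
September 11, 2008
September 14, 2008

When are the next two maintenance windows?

September 16, 2008; September 18, 2008

The gap pattern 2, 3, 2, 2, 3 repeats every 3 events.
These are the Tuesdays, Thursdays and Sundays of each week.
The following Tuesday is September 16, 2008.
The following Thursday is September 18, 2008.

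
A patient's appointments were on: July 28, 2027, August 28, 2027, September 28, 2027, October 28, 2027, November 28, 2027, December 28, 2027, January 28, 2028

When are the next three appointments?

The day-of-month is always 28 (31, 31, 30, 31, 30, 31 days between events).
So this recurs on the 28th of each month.
February 2028: February 28, 2028.
March 2028: March 28, 2028.
April 2028: April 28, 2028.

February 28, 2028; March 28, 2028; April 28, 2028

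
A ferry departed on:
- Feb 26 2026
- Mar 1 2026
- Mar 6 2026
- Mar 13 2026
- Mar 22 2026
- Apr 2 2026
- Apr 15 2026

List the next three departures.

Apr 30 2026, May 17 2026, Jun 5 2026

Intervals are 3, 5, 7, 9, 11, 13 days — an arithmetic progression with common difference 2.
Next gap: 15 days. Apr 15 2026 + 15 days = Apr 30 2026.
Next gap: 17 days. Apr 30 2026 + 17 days = May 17 2026.
Next gap: 19 days. May 17 2026 + 19 days = Jun 5 2026.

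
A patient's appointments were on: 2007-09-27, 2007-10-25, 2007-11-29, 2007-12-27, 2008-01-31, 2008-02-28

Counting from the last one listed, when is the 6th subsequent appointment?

These are Thursdays with 28, 35, 28, 35, 28-day gaps.
Each is the final Thursday of its month — 2007-11-29 is past the 28th, so '4th Thursday' doesn't fit.
Last Thursday of March 2008: 2008-03-27.
April 2008 ends with Thursday 2008-04-24.
May 2008 ends with Thursday 2008-05-29.
June 2008 ends with Thursday 2008-06-26.
July 2008 ends with Thursday 2008-07-31.
Last Thursday of August 2008: 2008-08-28.

2008-08-28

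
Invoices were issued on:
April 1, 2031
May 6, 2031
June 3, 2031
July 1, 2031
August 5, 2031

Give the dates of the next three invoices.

Gaps: 35, 28, 28, 35 days — a mix of 28 and 35. Every date is a Tuesday.
Each is the 1st Tuesday of its month.
1st Tuesday of September 2031: September 2, 2031.
October 2031 — 1st Tuesday is October 7, 2031.
1st Tuesday of November 2031: November 4, 2031.

September 2, 2031; October 7, 2031; November 4, 2031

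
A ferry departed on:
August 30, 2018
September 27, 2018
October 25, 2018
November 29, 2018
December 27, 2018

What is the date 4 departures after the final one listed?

All Thursdays; the gaps (28, 28, 35, 28) vary with month length.
This is the last Thursday of each month.
Last Thursday of January 2019: January 31, 2019.
February 2019 ends with Thursday February 28, 2019.
March 2019 ends with Thursday March 28, 2019.
April 2019 ends with Thursday April 25, 2019.

April 25, 2019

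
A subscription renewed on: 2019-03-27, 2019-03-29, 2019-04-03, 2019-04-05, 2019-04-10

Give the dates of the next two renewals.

2019-04-12, 2019-04-17

The gap pattern 2, 5, 2, 5 repeats every 2 events.
These are the Wednesdays and Fridays of each week.
Next Friday: 2019-04-12.
The following Wednesday is 2019-04-17.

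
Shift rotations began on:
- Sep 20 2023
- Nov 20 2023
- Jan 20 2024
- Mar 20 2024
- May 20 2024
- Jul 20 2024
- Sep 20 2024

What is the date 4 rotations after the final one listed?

The day-of-month is always 20 (61, 61, 60, 61, 61, 62 days between events).
So this recurs on the 20th of every 2 months.
November 2024: Nov 20 2024.
January 2025: Jan 20 2025.
Next: March 2025 → Mar 20 2025.
May 2025: May 20 2025.

May 20 2025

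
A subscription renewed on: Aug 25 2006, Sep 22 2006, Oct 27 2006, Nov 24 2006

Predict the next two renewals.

Dec 22 2006, Jan 26 2007

All dates are Fridays, 28, 35, 28 days apart.
Specifically, the 4th Friday of each month.
4th Friday of December 2006: Dec 22 2006.
January 2007 — 4th Friday is Jan 26 2007.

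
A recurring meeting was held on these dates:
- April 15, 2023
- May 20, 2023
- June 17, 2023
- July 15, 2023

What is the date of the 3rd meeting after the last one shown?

October 21, 2023

These are Saturdays at 28- or 35-day spacing (35, 28, 28).
The pattern: 3rd Saturday of the month.
3rd Saturday of August 2023: August 19, 2023.
3rd Saturday of September 2023: September 16, 2023.
3rd Saturday of October 2023: October 21, 2023.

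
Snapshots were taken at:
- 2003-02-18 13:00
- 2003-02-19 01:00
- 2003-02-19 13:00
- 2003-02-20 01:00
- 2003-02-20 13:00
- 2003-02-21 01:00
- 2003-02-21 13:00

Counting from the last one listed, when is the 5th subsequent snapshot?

The interval is a steady 12 hours (12, 12, 12, 12, 12, 12).
2003-02-21 13:00 + 12 h = 2003-02-22 01:00.
2003-02-22 01:00 + 12 h = 2003-02-22 13:00.
2003-02-22 13:00 + 12 h = 2003-02-23 01:00.
2003-02-23 01:00 + 12 h = 2003-02-23 13:00.
2003-02-23 13:00 + 12 h = 2003-02-24 01:00.

2003-02-24 01:00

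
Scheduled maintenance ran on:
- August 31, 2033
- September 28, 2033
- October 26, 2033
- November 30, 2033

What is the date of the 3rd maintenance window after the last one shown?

These are Wednesdays with 28, 28, 35-day gaps.
Each is the final Wednesday of its month — August 31, 2033 is past the 28th, so '4th Wednesday' doesn't fit.
December 2033 ends with Wednesday December 28, 2033.
January 2034 ends with Wednesday January 25, 2034.
February 2034 ends with Wednesday February 22, 2034.

February 22, 2034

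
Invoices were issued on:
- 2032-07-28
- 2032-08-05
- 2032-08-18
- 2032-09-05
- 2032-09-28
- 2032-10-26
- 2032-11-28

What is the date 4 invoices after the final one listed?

2033-05-29

Intervals are 8, 13, 18, 23, 28, 33 days — an arithmetic progression with common difference 5.
Next gap: 38 days. 2032-11-28 + 38 days = 2033-01-05.
Next gap: 43 days. 2033-01-05 + 43 days = 2033-02-17.
Next gap: 48 days. 2033-02-17 + 48 days = 2033-04-06.
Next gap: 53 days. 2033-04-06 + 53 days = 2033-05-29.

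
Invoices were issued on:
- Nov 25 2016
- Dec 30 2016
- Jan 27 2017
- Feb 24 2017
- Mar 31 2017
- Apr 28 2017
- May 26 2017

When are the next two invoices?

These are Fridays with 35, 28, 28, 35, 28, 28-day gaps.
Each is the final Friday of its month — Dec 30 2016 is past the 28th, so '4th Friday' doesn't fit.
June 2017 ends with Friday Jun 30 2017.
Last Friday of July 2017: Jul 28 2017.

Jun 30 2017, Jul 28 2017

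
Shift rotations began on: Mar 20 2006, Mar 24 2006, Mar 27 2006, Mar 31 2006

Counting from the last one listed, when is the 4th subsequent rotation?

Apr 14 2006

Every event lands on a Monday or Friday (gaps cycle 4, 3, 4).
So the schedule is: every Monday and Friday.
The following Monday is Apr 3 2006.
Next Friday: Apr 7 2006.
Next Monday: Apr 10 2006.
Next Friday: Apr 14 2006.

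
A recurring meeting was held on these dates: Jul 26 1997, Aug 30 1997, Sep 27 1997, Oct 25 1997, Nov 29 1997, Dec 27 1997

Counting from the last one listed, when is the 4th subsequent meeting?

Apr 25 1998

All Saturdays; the gaps (35, 28, 28, 35, 28) vary with month length.
This is the last Saturday of each month.
January 1998 ends with Saturday Jan 31 1998.
February 1998 ends with Saturday Feb 28 1998.
March 1998 ends with Saturday Mar 28 1998.
April 1998 ends with Saturday Apr 25 1998.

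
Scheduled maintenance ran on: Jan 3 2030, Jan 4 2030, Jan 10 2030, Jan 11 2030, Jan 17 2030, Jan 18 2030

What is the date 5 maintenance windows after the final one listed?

Feb 7 2030

The gap pattern 1, 6, 1, 6, 1 repeats every 2 events.
These are the Thursdays and Fridays of each week.
Next Thursday: Jan 24 2030.
Next Friday: Jan 25 2030.
Next Thursday: Jan 31 2030.
The following Friday is Feb 1 2030.
The following Thursday is Feb 7 2030.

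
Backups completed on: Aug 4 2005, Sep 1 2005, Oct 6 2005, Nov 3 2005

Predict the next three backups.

Gaps: 28, 35, 28 days — a mix of 28 and 35. Every date is a Thursday.
Each is the 1st Thursday of its month.
1st Thursday of December 2005: Dec 1 2005.
January 2006 — 1st Thursday is Jan 5 2006.
1st Thursday of February 2006: Feb 2 2006.

Dec 1 2005, Jan 5 2006, Feb 2 2006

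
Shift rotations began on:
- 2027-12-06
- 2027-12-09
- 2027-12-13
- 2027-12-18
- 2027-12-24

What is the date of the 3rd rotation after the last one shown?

2028-01-17

The spacing grows by 1 each time: 3, 4, 5, 6 days.
Next gap: 7 days. 2027-12-24 + 7 days = 2027-12-31.
Next gap: 8 days. 2027-12-31 + 8 days = 2028-01-08.
Next gap: 9 days. 2028-01-08 + 9 days = 2028-01-17.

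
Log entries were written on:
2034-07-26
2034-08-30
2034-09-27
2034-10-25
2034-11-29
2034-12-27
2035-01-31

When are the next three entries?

2035-02-28, 2035-03-28, 2035-04-25

These are Wednesdays with 35, 28, 28, 35, 28, 35-day gaps.
Each is the final Wednesday of its month — 2034-08-30 is past the 28th, so '4th Wednesday' doesn't fit.
February 2035 ends with Wednesday 2035-02-28.
Last Wednesday of March 2035: 2035-03-28.
April 2035 ends with Wednesday 2035-04-25.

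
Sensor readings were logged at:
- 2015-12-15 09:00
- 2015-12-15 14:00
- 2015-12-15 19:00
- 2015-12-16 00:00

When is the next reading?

The interval is a steady 5 hours (5, 5, 5).
2015-12-16 00:00 + 5 h = 2015-12-16 05:00.

2015-12-16 05:00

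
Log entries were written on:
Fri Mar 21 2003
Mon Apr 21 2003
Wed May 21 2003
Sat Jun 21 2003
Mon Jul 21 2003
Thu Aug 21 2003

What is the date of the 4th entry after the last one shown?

Each date is the 21st; the gaps (31, 30, 31, 30, 31) track the month lengths.
The rule is the 21st of each month.
September 2003: Sun Sep 21 2003.
October 2003: Tue Oct 21 2003.
Next: November 2003 → Fri Nov 21 2003.
December 2003: Sun Dec 21 2003.

Sun Dec 21 2003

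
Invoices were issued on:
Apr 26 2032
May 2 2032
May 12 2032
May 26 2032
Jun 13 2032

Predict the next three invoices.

Intervals are 6, 10, 14, 18 days — an arithmetic progression with common difference 4.
Next gap: 22 days. Jun 13 2032 + 22 days = Jul 5 2032.
Next gap: 26 days. Jul 5 2032 + 26 days = Jul 31 2032.
Next gap: 30 days. Jul 31 2032 + 30 days = Aug 30 2032.

Jul 5 2032, Jul 31 2032, Aug 30 2032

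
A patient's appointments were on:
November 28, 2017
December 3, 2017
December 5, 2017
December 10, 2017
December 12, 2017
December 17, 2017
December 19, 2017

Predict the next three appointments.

December 24, 2017; December 26, 2017; December 31, 2017

The gap pattern 5, 2, 5, 2, 5, 2 repeats every 2 events.
These are the Tuesdays and Sundays of each week.
The following Sunday is December 24, 2017.
The following Tuesday is December 26, 2017.
Next Sunday: December 31, 2017.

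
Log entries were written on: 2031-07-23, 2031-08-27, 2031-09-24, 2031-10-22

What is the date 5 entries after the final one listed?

These are Wednesdays at 28- or 35-day spacing (35, 28, 28).
The pattern: 4th Wednesday of the month.
4th Wednesday of November 2031: 2031-11-26.
December 2031 — 4th Wednesday is 2031-12-24.
January 2032 — 4th Wednesday is 2032-01-28.
4th Wednesday of February 2032: 2032-02-25.
4th Wednesday of March 2032: 2032-03-24.

2032-03-24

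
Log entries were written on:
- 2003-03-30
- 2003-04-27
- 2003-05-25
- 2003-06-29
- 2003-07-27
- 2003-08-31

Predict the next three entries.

All Sundays; the gaps (28, 28, 35, 28, 35) vary with month length.
This is the last Sunday of each month.
September 2003 ends with Sunday 2003-09-28.
October 2003 ends with Sunday 2003-10-26.
Last Sunday of November 2003: 2003-11-30.

2003-09-28, 2003-10-26, 2003-11-30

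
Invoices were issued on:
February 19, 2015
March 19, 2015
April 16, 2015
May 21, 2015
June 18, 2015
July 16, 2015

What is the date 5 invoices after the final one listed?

Gaps: 28, 28, 35, 28, 28 days — a mix of 28 and 35. Every date is a Thursday.
Each is the 3rd Thursday of its month.
3rd Thursday of August 2015: August 20, 2015.
September 2015 — 3rd Thursday is September 17, 2015.
October 2015 — 3rd Thursday is October 15, 2015.
3rd Thursday of November 2015: November 19, 2015.
December 2015 — 3rd Thursday is December 17, 2015.

December 17, 2015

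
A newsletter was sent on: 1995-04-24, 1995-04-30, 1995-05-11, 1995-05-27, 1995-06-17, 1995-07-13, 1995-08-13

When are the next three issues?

1995-09-18, 1995-10-29, 1995-12-14

Intervals are 6, 11, 16, 21, 26, 31 days — an arithmetic progression with common difference 5.
Next gap: 36 days. 1995-08-13 + 36 days = 1995-09-18.
Next gap: 41 days. 1995-09-18 + 41 days = 1995-10-29.
Next gap: 46 days. 1995-10-29 + 46 days = 1995-12-14.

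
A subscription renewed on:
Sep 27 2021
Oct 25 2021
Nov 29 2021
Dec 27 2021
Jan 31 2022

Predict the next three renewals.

Feb 28 2022, Mar 28 2022, Apr 25 2022

These are Mondays with 28, 35, 28, 35-day gaps.
Each is the final Monday of its month — Nov 29 2021 is past the 28th, so '4th Monday' doesn't fit.
Last Monday of February 2022: Feb 28 2022.
March 2022 ends with Monday Mar 28 2022.
Last Monday of April 2022: Apr 25 2022.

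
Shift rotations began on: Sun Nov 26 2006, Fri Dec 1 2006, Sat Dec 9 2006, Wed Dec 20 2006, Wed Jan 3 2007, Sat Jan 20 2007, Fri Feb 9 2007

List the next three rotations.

Gaps: 5, 8, 11, 14, 17, 20 days — each gap is 3 larger than the previous one.
Next gap: 23 days. Fri Feb 9 2007 + 23 days = Sun Mar 4 2007.
Next gap: 26 days. Sun Mar 4 2007 + 26 days = Fri Mar 30 2007.
Next gap: 29 days. Fri Mar 30 2007 + 29 days = Sat Apr 28 2007.

Sun Mar 4 2007, Fri Mar 30 2007, Sat Apr 28 2007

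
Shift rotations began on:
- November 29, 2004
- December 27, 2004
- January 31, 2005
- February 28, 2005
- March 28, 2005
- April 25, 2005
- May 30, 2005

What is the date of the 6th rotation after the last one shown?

Every date is a Monday; gaps 28, 35, 28, 28, 28, 35 days.
Each is the last Monday of its month (at least one falls on the 29th or later, ruling out '4th Monday').
Last Monday of June 2005: June 27, 2005.
Last Monday of July 2005: July 25, 2005.
August 2005 ends with Monday August 29, 2005.
September 2005 ends with Monday September 26, 2005.
October 2005 ends with Monday October 31, 2005.
Last Monday of November 2005: November 28, 2005.

November 28, 2005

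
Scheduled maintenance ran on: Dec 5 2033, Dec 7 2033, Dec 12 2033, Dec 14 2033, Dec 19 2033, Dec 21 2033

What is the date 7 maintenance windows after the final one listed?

Jan 16 2034

The gap pattern 2, 5, 2, 5, 2 repeats every 2 events.
These are the Mondays and Wednesdays of each week.
The following Monday is Dec 26 2033.
The following Wednesday is Dec 28 2033.
The following Monday is Jan 2 2034.
Next Wednesday: Jan 4 2034.
The following Monday is Jan 9 2034.
Next Wednesday: Jan 11 2034.
The following Monday is Jan 16 2034.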